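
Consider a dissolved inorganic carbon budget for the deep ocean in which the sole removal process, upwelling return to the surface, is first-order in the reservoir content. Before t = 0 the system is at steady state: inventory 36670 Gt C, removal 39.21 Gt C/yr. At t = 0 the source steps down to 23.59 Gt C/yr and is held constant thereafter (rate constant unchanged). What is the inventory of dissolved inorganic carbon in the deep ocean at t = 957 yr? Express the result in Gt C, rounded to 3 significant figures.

27300 Gt C

τ = M₀/F₀ = 36670/39.21 = 935.2 yr; rate constant k = 1/τ.
New steady state M_∞ = F₁/k = F₁·τ = 23.59 × 935.2 = 22062 Gt C.
M(t) = M_∞ + (M₀ − M_∞)·e^(−t/τ); t/τ = 957/935.2 = 1.023, so e^(−t/τ) = 0.3594.
M(t) = 22062 + 14610 × 0.3594 = 27312 Gt C.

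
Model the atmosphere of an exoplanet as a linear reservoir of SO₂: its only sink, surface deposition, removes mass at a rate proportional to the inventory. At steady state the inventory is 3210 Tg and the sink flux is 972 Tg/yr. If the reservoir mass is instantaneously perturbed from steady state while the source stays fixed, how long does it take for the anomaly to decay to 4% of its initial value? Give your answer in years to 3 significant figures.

For a linear reservoir the anomaly decays as exp(−t/τ) with τ = M/F = 3210/972 = 3.302 yr.
exp(−t/τ) = 0.04 ⇒ t = −τ ln(0.04) = 3.302 × 3.219 = 10.63 yr.

10.6 yr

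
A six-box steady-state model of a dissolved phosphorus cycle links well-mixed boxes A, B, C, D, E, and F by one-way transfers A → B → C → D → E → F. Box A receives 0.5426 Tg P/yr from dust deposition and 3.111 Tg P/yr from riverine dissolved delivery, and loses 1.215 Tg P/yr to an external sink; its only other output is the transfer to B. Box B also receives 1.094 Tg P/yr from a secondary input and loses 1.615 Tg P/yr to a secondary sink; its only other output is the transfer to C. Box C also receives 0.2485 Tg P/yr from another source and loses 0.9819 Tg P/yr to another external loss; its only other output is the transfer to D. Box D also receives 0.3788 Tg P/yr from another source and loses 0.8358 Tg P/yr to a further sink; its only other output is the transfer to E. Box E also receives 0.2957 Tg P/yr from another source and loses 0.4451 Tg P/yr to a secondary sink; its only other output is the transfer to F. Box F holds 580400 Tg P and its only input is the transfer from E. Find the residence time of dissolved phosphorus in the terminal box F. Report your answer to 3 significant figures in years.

Box A: F(A→B) = (0.5426 + 3.111) − 1.215 = 2.4386 Tg P/yr.
Box B: F(B→C) = (2.4386 + 1.094) − 1.615 = 1.9176 Tg P/yr.
Box C: F(C→D) = (1.9176 + 0.2485) − 0.9819 = 1.1842 Tg P/yr.
Box D: F(D→E) = (1.1842 + 0.3788) − 0.8358 = 0.72720 Tg P/yr.
Box E: F(E→F) = (0.72720 + 0.2957) − 0.4451 = 0.57780 Tg P/yr.
Box F throughput = its input = 0.57780 Tg P/yr; τ = 580400 / 0.57780 = 1.004×10^6 yr.

1.00×10^6 yr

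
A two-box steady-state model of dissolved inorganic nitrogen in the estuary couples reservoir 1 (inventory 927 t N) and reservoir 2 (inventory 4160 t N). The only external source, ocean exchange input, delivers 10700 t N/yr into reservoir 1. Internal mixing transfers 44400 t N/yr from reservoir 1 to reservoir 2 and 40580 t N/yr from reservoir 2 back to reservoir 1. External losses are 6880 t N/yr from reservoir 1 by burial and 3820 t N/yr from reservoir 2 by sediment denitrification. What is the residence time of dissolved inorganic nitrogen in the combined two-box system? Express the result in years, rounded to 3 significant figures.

0.475 yr

Residence time in the combined system uses the total inventory and the total *external* removal — internal exchanges between the two boxes cancel.
M_total = 927 + 4160 = 5087.0 t N.
ΣF_external_out = 6880 + 3820 = 10700 t N/yr.
τ = M_total / ΣF_ext = 5087.0 / 10700 = 0.4754 yr.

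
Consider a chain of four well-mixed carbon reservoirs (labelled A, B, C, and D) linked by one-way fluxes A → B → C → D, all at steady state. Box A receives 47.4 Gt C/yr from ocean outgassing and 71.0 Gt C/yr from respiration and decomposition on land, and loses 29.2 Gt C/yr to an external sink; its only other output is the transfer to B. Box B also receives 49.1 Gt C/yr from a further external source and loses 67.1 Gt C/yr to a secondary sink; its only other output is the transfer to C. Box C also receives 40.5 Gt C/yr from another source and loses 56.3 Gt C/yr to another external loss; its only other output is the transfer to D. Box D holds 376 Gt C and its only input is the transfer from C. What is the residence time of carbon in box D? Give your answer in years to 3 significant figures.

Box A: F(A→B) = (47.4 + 71.0) − 29.2 = 89.200 Gt C/yr.
Box B: F(B→C) = (89.200 + 49.1) − 67.1 = 71.200 Gt C/yr.
Box C: F(C→D) = (71.200 + 40.5) − 56.3 = 55.400 Gt C/yr.
Box D throughput = its input = 55.400 Gt C/yr; τ = 376 / 55.400 = 6.787 yr.

6.79 yr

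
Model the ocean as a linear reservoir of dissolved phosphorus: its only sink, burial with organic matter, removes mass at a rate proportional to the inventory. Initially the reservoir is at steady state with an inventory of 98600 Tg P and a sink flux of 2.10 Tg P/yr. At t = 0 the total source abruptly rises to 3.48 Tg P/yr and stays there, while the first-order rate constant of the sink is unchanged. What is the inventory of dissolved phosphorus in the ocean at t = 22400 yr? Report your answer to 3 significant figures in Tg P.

123000 Tg P

The sink rate constant is k = F₀/M₀ = 2.10/98600 = 2.130×10^-5 yr⁻¹.
Solving dM/dt = F₁ − kM with M(0) = M₀ gives M(t) = F₁/k + (M₀ − F₁/k)·e^(−kt).
F₁/k = 3.48/2.130×10^-5 = 163390 Tg P; kt = 2.130×10^-5 × 22400 = 0.4771, e^(−kt) = 0.6206.
M(22400) = 163390 + (98600 − 163390) × 0.6206 = 163390 − 40210 = 123180 Tg P.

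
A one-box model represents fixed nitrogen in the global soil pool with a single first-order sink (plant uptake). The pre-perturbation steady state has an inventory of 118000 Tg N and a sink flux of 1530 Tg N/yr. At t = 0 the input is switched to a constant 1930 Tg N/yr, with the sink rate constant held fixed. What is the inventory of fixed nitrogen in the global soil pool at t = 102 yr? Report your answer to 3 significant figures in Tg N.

Residence time τ = M₀/F₀ = 77.12 yr. The eventual steady state is M_∞ = M₀·(F₁/F₀) = 118000 × 1930/1530 = 148850 Tg N.
The anomaly ΔM(t) = M(t) − M_∞ decays as ΔM₀·e^(−t/τ) with ΔM₀ = 118000 − 148850 = −30850 Tg N.
At t = 102 yr, e^(−t/τ) = e^(−1.323) = 0.2665, so ΔM = −8220 Tg N and M = 148850 − 8220 = 140630 Tg N.

141000 Tg N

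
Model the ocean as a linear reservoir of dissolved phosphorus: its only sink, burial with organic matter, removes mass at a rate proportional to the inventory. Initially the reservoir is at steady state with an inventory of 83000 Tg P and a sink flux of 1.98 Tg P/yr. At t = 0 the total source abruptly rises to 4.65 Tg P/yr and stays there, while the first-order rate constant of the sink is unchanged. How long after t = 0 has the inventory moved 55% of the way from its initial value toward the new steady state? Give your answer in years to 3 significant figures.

33500 yr

τ = M₀/F₀ = 83000/1.98 = 41920 yr.
The remaining gap fraction is e^(−t/τ); 55% covered ⇒ e^(−t/τ) = 0.450.
t = −τ ln(0.450) = 41920 × 0.7985 = 33470 yr.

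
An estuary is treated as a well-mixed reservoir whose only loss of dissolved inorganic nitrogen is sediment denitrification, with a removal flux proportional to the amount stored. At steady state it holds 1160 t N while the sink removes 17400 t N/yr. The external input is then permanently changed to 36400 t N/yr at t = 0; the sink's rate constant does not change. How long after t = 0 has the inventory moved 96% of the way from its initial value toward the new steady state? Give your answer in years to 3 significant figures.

τ = M₀/F₀ = 1160/17400 = 0.06667 yr.
The remaining gap fraction is e^(−t/τ); 96% covered ⇒ e^(−t/τ) = 0.0400.
t = −τ ln(0.0400) = 0.06667 × 3.219 = 0.2146 yr.

0.215 yr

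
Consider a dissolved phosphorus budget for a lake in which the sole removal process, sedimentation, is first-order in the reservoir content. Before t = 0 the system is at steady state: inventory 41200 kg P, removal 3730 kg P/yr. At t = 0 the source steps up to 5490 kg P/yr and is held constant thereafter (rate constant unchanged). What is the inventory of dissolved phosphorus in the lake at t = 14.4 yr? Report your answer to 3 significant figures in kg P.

55400 kg P

τ = M₀/F₀ = 41200/3730 = 11.05 yr; rate constant k = 1/τ.
New steady state M_∞ = F₁/k = F₁·τ = 5490 × 11.05 = 60640 kg P.
M(t) = M_∞ + (M₀ − M_∞)·e^(−t/τ); t/τ = 14.4/11.05 = 1.304, so e^(−t/τ) = 0.2715.
M(t) = 60640 − 19440 × 0.2715 = 55362 kg P.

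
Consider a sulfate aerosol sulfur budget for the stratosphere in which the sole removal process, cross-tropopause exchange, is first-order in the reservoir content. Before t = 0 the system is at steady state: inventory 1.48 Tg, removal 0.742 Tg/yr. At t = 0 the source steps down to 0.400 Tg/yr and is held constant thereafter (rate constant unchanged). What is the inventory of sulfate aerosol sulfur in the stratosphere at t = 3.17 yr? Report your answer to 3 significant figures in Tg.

Residence time τ = M₀/F₀ = 1.995 yr. The eventual steady state is M_∞ = M₀·(F₁/F₀) = 1.48 × 0.400/0.742 = 0.79784 Tg.
The anomaly ΔM(t) = M(t) − M_∞ decays as ΔM₀·e^(−t/τ) with ΔM₀ = 1.48 − 0.79784 = 0.6822 Tg.
At t = 3.17 yr, e^(−t/τ) = e^(−1.589) = 0.2041, so ΔM = 0.1392 Tg and M = 0.79784 + 0.1392 = 0.93705 Tg.

0.937 Tg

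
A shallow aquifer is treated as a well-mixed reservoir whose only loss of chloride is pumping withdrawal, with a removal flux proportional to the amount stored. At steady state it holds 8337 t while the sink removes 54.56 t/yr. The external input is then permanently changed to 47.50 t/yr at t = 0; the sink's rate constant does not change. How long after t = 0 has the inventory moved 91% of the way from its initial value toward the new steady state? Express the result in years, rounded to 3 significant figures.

τ = M₀/F₀ = 8337/54.56 = 152.8 yr.
The remaining gap fraction is e^(−t/τ); 91% covered ⇒ e^(−t/τ) = 0.0900.
t = −τ ln(0.0900) = 152.8 × 2.408 = 367.9 yr.

368 yr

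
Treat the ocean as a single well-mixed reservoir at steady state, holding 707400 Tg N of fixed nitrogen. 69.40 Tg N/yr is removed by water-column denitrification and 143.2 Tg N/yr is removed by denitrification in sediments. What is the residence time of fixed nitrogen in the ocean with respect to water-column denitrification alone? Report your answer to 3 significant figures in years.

Residence time with respect to a single sink: τ = M / F_sink.
τ = 707400 / 69.40 = 10190 yr.

10200 yr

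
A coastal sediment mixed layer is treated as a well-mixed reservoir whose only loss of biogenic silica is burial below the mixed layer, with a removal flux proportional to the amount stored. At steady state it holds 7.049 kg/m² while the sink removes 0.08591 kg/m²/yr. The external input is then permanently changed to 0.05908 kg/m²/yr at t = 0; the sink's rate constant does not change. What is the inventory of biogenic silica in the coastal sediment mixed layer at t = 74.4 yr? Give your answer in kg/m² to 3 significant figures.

Residence time τ = M₀/F₀ = 82.05 yr. The eventual steady state is M_∞ = M₀·(F₁/F₀) = 7.049 × 0.05908/0.08591 = 4.8476 kg/m².
The anomaly ΔM(t) = M(t) − M_∞ decays as ΔM₀·e^(−t/τ) with ΔM₀ = 7.049 − 4.8476 = 2.201 kg/m².
At t = 74.4 yr, e^(−t/τ) = e^(−0.9068) = 0.4038, so ΔM = 0.8890 kg/m² and M = 4.8476 + 0.8890 = 5.7366 kg/m².

5.74 kg/m²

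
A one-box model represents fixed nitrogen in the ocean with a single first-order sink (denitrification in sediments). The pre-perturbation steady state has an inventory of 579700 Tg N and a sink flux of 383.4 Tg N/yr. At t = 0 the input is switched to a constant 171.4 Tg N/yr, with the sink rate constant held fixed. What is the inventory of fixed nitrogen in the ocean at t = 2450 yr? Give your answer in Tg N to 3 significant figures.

Residence time τ = M₀/F₀ = 1512 yr. The eventual steady state is M_∞ = M₀·(F₁/F₀) = 579700 × 171.4/383.4 = 259160 Tg N.
The anomaly ΔM(t) = M(t) − M_∞ decays as ΔM₀·e^(−t/τ) with ΔM₀ = 579700 − 259160 = 320500 Tg N.
At t = 2450 yr, e^(−t/τ) = e^(−1.620) = 0.1978, so ΔM = 63410 Tg N and M = 259160 + 63410 = 322570 Tg N.

323000 Tg N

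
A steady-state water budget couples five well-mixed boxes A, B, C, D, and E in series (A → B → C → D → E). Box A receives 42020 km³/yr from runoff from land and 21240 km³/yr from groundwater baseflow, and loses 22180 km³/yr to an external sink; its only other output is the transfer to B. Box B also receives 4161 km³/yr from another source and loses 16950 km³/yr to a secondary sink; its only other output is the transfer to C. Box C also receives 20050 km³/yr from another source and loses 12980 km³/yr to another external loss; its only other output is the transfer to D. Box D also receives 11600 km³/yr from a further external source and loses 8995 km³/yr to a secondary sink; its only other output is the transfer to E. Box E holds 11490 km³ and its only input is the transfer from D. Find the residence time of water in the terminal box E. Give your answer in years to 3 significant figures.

0.303 yr

Box A: F(A→B) = (42020 + 21240) − 22180 = 41080 km³/yr.
Box B: F(B→C) = (41080 + 4161) − 16950 = 28291 km³/yr.
Box C: F(C→D) = (28291 + 20050) − 12980 = 35361 km³/yr.
Box D: F(D→E) = (35361 + 11600) − 8995 = 37966 km³/yr.
Box E throughput = its input = 37966 km³/yr; τ = 11490 / 37966 = 0.3026 yr.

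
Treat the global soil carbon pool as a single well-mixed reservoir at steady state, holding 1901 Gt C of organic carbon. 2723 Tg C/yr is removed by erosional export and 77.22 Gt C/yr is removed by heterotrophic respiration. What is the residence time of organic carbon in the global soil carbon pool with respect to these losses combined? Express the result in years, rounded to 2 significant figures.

Convert the erosional export flux: 2723 Tg C/yr = 2.723 Gt C/yr.
Total removal = 2.723 + 77.22 = 79.943 Gt C/yr.
τ = M / ΣF_out = 1901 / 79.943 = 23.78 yr.

24 yr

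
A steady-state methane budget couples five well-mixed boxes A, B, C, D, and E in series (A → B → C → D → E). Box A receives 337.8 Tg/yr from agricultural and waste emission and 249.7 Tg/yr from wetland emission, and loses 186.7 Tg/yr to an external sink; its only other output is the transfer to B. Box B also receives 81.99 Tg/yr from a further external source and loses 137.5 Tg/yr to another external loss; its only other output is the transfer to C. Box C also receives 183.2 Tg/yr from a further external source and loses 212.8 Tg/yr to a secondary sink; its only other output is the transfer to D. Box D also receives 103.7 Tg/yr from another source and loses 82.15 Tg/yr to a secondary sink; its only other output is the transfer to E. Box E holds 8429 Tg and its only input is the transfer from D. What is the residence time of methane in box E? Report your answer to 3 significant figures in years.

Box A: F(A→B) = (337.8 + 249.7) − 186.7 = 400.80 Tg/yr.
Box B: F(B→C) = (400.80 + 81.99) − 137.5 = 345.29 Tg/yr.
Box C: F(C→D) = (345.29 + 183.2) − 212.8 = 315.69 Tg/yr.
Box D: F(D→E) = (315.69 + 103.7) − 82.15 = 337.24 Tg/yr.
Box E throughput = its input = 337.24 Tg/yr; τ = 8429 / 337.24 = 24.99 yr.

25.0 yr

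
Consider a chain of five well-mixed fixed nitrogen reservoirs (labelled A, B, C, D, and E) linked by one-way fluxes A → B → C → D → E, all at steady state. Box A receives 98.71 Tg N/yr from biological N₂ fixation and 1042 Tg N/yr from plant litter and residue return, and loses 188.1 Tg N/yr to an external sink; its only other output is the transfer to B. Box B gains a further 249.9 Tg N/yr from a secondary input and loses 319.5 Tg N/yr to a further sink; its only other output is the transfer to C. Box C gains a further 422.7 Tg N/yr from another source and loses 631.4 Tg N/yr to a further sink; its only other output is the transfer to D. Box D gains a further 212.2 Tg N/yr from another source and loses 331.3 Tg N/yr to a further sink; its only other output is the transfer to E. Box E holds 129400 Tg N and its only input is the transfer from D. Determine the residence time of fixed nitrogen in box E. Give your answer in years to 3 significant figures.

233 yr

Box A: F(A→B) = (98.71 + 1042) − 188.1 = 952.61 Tg N/yr.
Box B: F(B→C) = (952.61 + 249.9) − 319.5 = 883.01 Tg N/yr.
Box C: F(C→D) = (883.01 + 422.7) − 631.4 = 674.31 Tg N/yr.
Box D: F(D→E) = (674.31 + 212.2) − 331.3 = 555.21 Tg N/yr.
Box E throughput = its input = 555.21 Tg N/yr; τ = 129400 / 555.21 = 233.1 yr.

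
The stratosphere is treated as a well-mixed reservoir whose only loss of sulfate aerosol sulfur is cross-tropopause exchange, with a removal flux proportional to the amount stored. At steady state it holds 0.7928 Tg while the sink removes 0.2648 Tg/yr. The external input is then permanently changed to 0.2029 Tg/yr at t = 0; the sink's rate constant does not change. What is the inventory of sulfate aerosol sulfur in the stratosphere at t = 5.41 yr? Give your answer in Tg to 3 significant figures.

0.638 Tg

τ = M₀/F₀ = 0.7928/0.2648 = 2.994 yr; rate constant k = 1/τ.
New steady state M_∞ = F₁/k = F₁·τ = 0.2029 × 2.994 = 0.60747 Tg.
M(t) = M_∞ + (M₀ − M_∞)·e^(−t/τ); t/τ = 5.41/2.994 = 1.807, so e^(−t/τ) = 0.1642.
M(t) = 0.60747 + 0.1853 × 0.1642 = 0.63790 Tg.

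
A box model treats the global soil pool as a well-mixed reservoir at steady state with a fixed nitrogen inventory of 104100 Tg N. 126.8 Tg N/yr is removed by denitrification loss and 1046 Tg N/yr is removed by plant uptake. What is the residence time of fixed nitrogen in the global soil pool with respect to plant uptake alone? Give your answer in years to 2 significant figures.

100 yr

Residence time with respect to a single sink: τ = M / F_sink.
τ = 104100 / 1046 = 99.52 yr.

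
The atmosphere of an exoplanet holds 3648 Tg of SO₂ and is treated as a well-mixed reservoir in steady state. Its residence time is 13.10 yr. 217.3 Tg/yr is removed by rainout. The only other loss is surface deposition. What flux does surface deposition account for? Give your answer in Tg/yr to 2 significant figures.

Total removal F = M/τ = 3648 / 13.10 = 278.5 Tg/yr.
Surface deposition = F − (217.3) = 278.5 − 217.3 = 61.17 Tg/yr.

61 Tg/yr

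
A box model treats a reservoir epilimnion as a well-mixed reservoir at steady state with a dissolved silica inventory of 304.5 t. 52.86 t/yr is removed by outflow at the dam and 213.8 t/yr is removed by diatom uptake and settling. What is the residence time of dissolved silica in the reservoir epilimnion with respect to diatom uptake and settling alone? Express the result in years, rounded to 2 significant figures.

1.4 yr

Residence time with respect to a single sink: τ = M / F_sink.
τ = 304.5 / 213.8 = 1.424 yr.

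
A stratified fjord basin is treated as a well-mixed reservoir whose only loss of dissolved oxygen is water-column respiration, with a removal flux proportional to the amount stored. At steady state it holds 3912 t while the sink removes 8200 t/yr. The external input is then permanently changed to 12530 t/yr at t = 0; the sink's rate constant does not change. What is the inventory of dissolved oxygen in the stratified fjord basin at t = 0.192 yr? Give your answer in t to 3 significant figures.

Residence time τ = M₀/F₀ = 0.4771 yr. The eventual steady state is M_∞ = M₀·(F₁/F₀) = 3912 × 12530/8200 = 5977.7 t.
The anomaly ΔM(t) = M(t) − M_∞ decays as ΔM₀·e^(−t/τ) with ΔM₀ = 3912 − 5977.7 = −2066 t.
At t = 0.192 yr, e^(−t/τ) = e^(−0.4025) = 0.6687, so ΔM = −1381 t and M = 5977.7 − 1381 = 4596.4 t.

4600 t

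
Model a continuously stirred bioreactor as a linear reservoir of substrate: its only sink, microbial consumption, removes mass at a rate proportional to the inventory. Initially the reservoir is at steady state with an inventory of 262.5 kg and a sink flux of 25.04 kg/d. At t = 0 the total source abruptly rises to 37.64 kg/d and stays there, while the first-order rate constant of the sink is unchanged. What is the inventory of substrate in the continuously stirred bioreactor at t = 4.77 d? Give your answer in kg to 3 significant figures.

311 kg

Residence time τ = M₀/F₀ = 10.48 d. The eventual steady state is M_∞ = M₀·(F₁/F₀) = 262.5 × 37.64/25.04 = 394.59 kg.
The anomaly ΔM(t) = M(t) − M_∞ decays as ΔM₀·e^(−t/τ) with ΔM₀ = 262.5 − 394.59 = −132.1 kg.
At t = 4.77 d, e^(−t/τ) = e^(−0.4550) = 0.6344, so ΔM = −83.80 kg and M = 394.59 − 83.80 = 310.79 kg.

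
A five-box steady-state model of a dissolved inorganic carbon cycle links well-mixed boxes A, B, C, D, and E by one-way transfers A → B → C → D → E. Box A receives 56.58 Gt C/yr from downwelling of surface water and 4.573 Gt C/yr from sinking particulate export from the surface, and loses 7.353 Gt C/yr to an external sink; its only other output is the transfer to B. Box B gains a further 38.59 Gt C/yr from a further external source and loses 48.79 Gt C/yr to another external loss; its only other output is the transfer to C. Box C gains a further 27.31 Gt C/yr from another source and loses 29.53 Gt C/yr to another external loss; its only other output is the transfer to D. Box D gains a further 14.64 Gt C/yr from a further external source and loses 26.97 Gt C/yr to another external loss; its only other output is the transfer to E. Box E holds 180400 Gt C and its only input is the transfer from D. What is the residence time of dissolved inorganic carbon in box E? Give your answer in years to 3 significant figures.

6210 yr

Box A: F(A→B) = (56.58 + 4.573) − 7.353 = 53.800 Gt C/yr.
Box B: F(B→C) = (53.800 + 38.59) − 48.79 = 43.600 Gt C/yr.
Box C: F(C→D) = (43.600 + 27.31) − 29.53 = 41.380 Gt C/yr.
Box D: F(D→E) = (41.380 + 14.64) − 26.97 = 29.050 Gt C/yr.
Box E throughput = its input = 29.050 Gt C/yr; τ = 180400 / 29.050 = 6210 yr.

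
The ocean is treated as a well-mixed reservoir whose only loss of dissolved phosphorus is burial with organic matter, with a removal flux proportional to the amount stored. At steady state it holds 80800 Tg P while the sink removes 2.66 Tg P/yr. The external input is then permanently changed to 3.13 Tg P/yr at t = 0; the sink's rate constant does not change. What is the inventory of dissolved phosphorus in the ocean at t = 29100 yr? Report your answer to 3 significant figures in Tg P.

τ = M₀/F₀ = 80800/2.66 = 30380 yr; rate constant k = 1/τ.
New steady state M_∞ = F₁/k = F₁·τ = 3.13 × 30380 = 95077 Tg P.
M(t) = M_∞ + (M₀ − M_∞)·e^(−t/τ); t/τ = 29100/30380 = 0.9580, so e^(−t/τ) = 0.3837.
M(t) = 95077 − 14280 × 0.3837 = 89599 Tg P.

89600 Tg P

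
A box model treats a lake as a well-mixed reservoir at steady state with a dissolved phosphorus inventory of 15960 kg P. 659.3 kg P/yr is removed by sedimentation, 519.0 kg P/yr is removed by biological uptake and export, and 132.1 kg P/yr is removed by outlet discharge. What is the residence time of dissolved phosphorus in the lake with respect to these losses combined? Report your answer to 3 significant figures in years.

Total removal = 659.3 + 519.0 + 132.1 = 1310.4 kg P/yr.
τ = M / ΣF_out = 15960 / 1310.4 = 12.18 yr.

12.2 yr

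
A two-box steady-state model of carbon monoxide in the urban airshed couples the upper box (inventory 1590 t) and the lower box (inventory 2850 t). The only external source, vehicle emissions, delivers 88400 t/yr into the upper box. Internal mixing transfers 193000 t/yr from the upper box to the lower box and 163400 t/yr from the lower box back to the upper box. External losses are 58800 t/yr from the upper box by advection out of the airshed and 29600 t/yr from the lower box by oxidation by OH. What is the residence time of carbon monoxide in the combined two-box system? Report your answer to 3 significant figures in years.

For the system as a whole, the A↔B exchange is internal and contributes nothing to the throughput; only the external sinks remove mass.
M_total = 1590 + 2850 = 4440.0 t.
ΣF_external_out = 58800 + 29600 = 88400 t/yr.
τ = M_total / ΣF_ext = 4440.0 / 88400 = 0.05023 yr.

0.0502 yr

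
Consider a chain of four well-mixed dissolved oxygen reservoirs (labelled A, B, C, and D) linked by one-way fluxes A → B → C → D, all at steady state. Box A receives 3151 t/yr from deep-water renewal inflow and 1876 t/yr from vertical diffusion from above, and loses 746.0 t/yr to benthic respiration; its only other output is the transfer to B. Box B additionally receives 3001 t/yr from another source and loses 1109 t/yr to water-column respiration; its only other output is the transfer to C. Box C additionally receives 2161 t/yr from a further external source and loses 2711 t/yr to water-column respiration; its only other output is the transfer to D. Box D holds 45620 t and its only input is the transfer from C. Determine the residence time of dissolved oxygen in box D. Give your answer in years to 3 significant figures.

8.11 yr

Box A: F(A→B) = (3151 + 1876) − 746.0 = 4281.0 t/yr.
Box B: F(B→C) = (4281.0 + 3001) − 1109 = 6173.0 t/yr.
Box C: F(C→D) = (6173.0 + 2161) − 2711 = 5623.0 t/yr.
Box D throughput = its input = 5623.0 t/yr; τ = 45620 / 5623.0 = 8.113 yr.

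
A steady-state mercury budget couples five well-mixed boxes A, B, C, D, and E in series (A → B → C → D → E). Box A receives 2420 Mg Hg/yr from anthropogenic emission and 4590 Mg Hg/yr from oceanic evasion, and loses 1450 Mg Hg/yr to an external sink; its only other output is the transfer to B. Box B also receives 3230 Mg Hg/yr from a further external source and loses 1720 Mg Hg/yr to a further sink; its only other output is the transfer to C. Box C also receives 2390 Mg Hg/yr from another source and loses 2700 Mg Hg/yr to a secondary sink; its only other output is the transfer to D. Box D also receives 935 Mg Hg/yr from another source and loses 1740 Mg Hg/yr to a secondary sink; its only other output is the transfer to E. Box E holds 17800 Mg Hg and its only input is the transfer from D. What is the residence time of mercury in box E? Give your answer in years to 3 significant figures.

2.99 yr

Box A: F(A→B) = (2420 + 4590) − 1450 = 5560.0 Mg Hg/yr.
Box B: F(B→C) = (5560.0 + 3230) − 1720 = 7070.0 Mg Hg/yr.
Box C: F(C→D) = (7070.0 + 2390) − 2700 = 6760.0 Mg Hg/yr.
Box D: F(D→E) = (6760.0 + 935) − 1740 = 5955.0 Mg Hg/yr.
Box E throughput = its input = 5955.0 Mg Hg/yr; τ = 17800 / 5955.0 = 2.989 yr.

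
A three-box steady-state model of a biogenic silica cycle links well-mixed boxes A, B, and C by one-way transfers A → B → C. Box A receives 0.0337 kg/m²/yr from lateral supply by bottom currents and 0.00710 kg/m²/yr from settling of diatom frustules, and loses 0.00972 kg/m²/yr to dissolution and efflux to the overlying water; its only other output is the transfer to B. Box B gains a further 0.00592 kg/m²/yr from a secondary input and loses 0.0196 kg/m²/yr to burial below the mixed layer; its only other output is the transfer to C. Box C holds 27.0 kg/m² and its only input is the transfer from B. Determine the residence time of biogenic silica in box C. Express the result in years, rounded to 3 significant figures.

1550 yr

Box A: F(A→B) = (0.0337 + 0.00710) − 0.00972 = 0.031080 kg/m²/yr.
Box B: F(B→C) = (0.031080 + 0.00592) − 0.0196 = 0.017400 kg/m²/yr.
Box C throughput = its input = 0.017400 kg/m²/yr; τ = 27.0 / 0.017400 = 1552 yr.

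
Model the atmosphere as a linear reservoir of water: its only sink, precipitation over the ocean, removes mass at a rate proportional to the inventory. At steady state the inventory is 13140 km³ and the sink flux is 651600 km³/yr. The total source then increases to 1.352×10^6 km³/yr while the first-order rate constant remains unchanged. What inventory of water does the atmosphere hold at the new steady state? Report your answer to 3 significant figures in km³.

Rate constant k = F/M = 651600 / 13140 = 49.59 yr⁻¹.
At the new steady state, source = k·M_new ⇒ M_new = 1.352×10^6 / 49.59 = 27260 km³.
(Equivalently M_new = M × F_new/F_old = 13140 × 1.352×10^6/651600.)

27300 km³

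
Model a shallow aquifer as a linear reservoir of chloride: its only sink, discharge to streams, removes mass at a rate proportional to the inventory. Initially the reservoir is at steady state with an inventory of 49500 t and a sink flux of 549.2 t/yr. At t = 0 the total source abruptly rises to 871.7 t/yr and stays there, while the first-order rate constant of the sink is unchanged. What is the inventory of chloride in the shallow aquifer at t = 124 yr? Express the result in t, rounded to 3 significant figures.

τ = M₀/F₀ = 49500/549.2 = 90.13 yr; rate constant k = 1/τ.
New steady state M_∞ = F₁/k = F₁·τ = 871.7 × 90.13 = 78567 t.
M(t) = M_∞ + (M₀ − M_∞)·e^(−t/τ); t/τ = 124/90.13 = 1.376, so e^(−t/τ) = 0.2526.
M(t) = 78567 − 29070 × 0.2526 = 71224 t.

71200 t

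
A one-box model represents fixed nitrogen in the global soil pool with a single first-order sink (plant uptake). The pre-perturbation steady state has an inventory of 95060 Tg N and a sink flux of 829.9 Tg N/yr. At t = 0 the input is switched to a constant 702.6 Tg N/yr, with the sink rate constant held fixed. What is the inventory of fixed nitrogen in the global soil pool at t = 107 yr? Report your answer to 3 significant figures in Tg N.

86200 Tg N

Residence time τ = M₀/F₀ = 114.5 yr. The eventual steady state is M_∞ = M₀·(F₁/F₀) = 95060 × 702.6/829.9 = 80479 Tg N.
The anomaly ΔM(t) = M(t) − M_∞ decays as ΔM₀·e^(−t/τ) with ΔM₀ = 95060 − 80479 = 14580 Tg N.
At t = 107 yr, e^(−t/τ) = e^(−0.9341) = 0.3929, so ΔM = 5729 Tg N and M = 80479 + 5729 = 86208 Tg N.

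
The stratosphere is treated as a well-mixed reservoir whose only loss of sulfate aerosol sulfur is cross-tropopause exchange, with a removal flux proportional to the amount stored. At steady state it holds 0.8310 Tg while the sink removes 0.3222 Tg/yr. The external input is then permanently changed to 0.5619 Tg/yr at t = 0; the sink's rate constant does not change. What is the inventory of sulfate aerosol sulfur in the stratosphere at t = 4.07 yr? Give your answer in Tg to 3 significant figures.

Residence time τ = M₀/F₀ = 2.579 yr. The eventual steady state is M_∞ = M₀·(F₁/F₀) = 0.8310 × 0.5619/0.3222 = 1.4492 Tg.
The anomaly ΔM(t) = M(t) − M_∞ decays as ΔM₀·e^(−t/τ) with ΔM₀ = 0.8310 − 1.4492 = −0.6182 Tg.
At t = 4.07 yr, e^(−t/τ) = e^(−1.578) = 0.2064, so ΔM = −0.1276 Tg and M = 1.4492 − 0.1276 = 1.3216 Tg.

1.32 Tg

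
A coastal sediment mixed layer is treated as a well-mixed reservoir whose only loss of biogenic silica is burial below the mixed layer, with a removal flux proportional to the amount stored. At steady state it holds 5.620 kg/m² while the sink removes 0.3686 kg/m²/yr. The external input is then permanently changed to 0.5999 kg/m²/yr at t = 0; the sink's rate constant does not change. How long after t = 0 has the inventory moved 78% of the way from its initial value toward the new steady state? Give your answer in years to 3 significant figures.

23.1 yr

τ = M₀/F₀ = 5.620/0.3686 = 15.25 yr.
The remaining gap fraction is e^(−t/τ); 78% covered ⇒ e^(−t/τ) = 0.220.
t = −τ ln(0.220) = 15.25 × 1.514 = 23.09 yr.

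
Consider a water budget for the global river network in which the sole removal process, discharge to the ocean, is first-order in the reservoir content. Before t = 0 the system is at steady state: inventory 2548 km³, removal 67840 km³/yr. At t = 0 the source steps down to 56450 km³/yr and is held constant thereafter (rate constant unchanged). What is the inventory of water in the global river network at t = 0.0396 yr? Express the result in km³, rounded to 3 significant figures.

2270 km³

τ = M₀/F₀ = 2548/67840 = 0.03756 yr; rate constant k = 1/τ.
New steady state M_∞ = F₁/k = F₁·τ = 56450 × 0.03756 = 2120.2 km³.
M(t) = M_∞ + (M₀ − M_∞)·e^(−t/τ); t/τ = 0.0396/0.03756 = 1.054, so e^(−t/τ) = 0.3484.
M(t) = 2120.2 + 427.8 × 0.3484 = 2269.3 km³.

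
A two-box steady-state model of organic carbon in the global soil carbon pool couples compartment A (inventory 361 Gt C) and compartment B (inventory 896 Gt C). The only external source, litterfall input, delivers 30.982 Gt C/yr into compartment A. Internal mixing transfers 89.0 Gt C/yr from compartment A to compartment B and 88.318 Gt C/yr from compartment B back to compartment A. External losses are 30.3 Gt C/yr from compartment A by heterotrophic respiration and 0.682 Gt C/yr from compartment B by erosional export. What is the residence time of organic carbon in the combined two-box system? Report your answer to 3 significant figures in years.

Residence time in the combined system uses the total inventory and the total *external* removal — internal exchanges between the two boxes cancel.
M_total = 361 + 896 = 1257.0 Gt C.
ΣF_external_out = 30.3 + 0.682 = 30.982 Gt C/yr.
τ = M_total / ΣF_ext = 1257.0 / 30.982 = 40.57 yr.

40.6 yr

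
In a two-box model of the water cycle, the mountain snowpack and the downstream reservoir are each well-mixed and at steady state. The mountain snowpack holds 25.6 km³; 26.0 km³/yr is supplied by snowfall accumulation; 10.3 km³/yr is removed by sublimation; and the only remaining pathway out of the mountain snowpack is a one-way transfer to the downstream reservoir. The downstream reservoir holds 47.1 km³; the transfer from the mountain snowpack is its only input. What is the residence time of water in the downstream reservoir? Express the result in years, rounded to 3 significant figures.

Balance the mountain snowpack: ΣF_in = 26.000 km³/yr.
Transfer to the downstream reservoir = ΣF_in − (10.3) = 15.700 km³/yr.
At steady state the output of the downstream reservoir equals its input, 15.700 km³/yr.
τ = M / F = 47.1 / 15.700 = 3.000 yr.

3.00 yr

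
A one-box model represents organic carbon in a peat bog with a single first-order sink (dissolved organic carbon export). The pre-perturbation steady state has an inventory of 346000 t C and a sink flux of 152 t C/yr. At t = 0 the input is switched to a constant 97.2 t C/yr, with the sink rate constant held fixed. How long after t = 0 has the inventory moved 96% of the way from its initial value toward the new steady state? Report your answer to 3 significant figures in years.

τ = M₀/F₀ = 346000/152 = 2276 yr.
The remaining gap fraction is e^(−t/τ); 96% covered ⇒ e^(−t/τ) = 0.0400.
t = −τ ln(0.0400) = 2276 × 3.219 = 7327 yr.

7330 yr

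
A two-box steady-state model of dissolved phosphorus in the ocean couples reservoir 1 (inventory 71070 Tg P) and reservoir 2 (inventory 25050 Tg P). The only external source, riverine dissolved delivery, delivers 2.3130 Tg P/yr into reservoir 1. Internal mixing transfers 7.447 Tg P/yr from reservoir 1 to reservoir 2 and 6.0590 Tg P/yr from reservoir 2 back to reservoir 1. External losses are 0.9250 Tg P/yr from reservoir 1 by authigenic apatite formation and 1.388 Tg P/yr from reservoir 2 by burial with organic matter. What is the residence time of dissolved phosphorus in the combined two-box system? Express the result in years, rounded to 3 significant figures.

41600 yr

Treat the two boxes together as one reservoir: the mixing fluxes between them are internal recycling, so τ = ΣM / Σ(external losses).
M_total = 71070 + 25050 = 96120 Tg P.
ΣF_external_out = 0.9250 + 1.388 = 2.3130 Tg P/yr.
τ = M_total / ΣF_ext = 96120 / 2.3130 = 41560 yr.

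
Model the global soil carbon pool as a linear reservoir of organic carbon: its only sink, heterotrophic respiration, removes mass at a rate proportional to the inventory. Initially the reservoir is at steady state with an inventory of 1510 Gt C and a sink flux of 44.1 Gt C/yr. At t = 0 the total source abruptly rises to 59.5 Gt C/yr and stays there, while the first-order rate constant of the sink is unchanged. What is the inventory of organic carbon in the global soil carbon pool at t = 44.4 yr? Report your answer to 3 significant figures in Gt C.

τ = M₀/F₀ = 1510/44.1 = 34.24 yr; rate constant k = 1/τ.
New steady state M_∞ = F₁/k = F₁·τ = 59.5 × 34.24 = 2037.3 Gt C.
M(t) = M_∞ + (M₀ − M_∞)·e^(−t/τ); t/τ = 44.4/34.24 = 1.297, so e^(−t/τ) = 0.2734.
M(t) = 2037.3 − 527.3 × 0.2734 = 1893.1 Gt C.

1890 Gt C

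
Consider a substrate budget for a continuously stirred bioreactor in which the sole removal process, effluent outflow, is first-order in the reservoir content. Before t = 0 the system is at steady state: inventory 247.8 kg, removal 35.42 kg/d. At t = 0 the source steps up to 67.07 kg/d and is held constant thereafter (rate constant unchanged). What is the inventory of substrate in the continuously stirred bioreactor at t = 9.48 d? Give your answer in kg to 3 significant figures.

The sink rate constant is k = F₀/M₀ = 35.42/247.8 = 0.1429 d⁻¹.
Solving dM/dt = F₁ − kM with M(0) = M₀ gives M(t) = F₁/k + (M₀ − F₁/k)·e^(−kt).
F₁/k = 67.07/0.1429 = 469.22 kg; kt = 0.1429 × 9.48 = 1.355, e^(−kt) = 0.2579.
M(9.48) = 469.22 + (247.8 − 469.22) × 0.2579 = 469.22 − 57.11 = 412.11 kg.

412 kg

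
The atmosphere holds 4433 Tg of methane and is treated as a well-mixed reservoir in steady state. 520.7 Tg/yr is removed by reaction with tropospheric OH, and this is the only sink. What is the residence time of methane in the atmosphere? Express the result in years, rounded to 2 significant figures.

τ = M / F = 4433 / 520.7 = 8.514 yr.

8.5 yr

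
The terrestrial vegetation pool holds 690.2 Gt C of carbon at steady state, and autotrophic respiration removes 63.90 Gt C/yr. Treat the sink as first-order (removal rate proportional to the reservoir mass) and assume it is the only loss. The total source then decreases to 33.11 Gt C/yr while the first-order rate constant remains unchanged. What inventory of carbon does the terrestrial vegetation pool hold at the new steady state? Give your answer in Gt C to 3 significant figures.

358 Gt C

Rate constant k = F/M = 63.90 / 690.2 = 0.09258 yr⁻¹.
At the new steady state, source = k·M_new ⇒ M_new = 33.11 / 0.09258 = 357.6 Gt C.
(Equivalently M_new = M × F_new/F_old = 690.2 × 33.11/63.90.)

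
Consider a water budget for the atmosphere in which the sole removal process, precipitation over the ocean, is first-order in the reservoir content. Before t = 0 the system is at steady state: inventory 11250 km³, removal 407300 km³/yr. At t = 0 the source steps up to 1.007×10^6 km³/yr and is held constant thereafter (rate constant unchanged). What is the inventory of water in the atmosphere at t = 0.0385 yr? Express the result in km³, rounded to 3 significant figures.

23700 km³

τ = M₀/F₀ = 11250/407300 = 0.02762 yr; rate constant k = 1/τ.
New steady state M_∞ = F₁/k = F₁·τ = 1.007×10^6 × 0.02762 = 27814 km³.
M(t) = M_∞ + (M₀ − M_∞)·e^(−t/τ); t/τ = 0.0385/0.02762 = 1.394, so e^(−t/τ) = 0.2481.
M(t) = 27814 − 16560 × 0.2481 = 23704 km³.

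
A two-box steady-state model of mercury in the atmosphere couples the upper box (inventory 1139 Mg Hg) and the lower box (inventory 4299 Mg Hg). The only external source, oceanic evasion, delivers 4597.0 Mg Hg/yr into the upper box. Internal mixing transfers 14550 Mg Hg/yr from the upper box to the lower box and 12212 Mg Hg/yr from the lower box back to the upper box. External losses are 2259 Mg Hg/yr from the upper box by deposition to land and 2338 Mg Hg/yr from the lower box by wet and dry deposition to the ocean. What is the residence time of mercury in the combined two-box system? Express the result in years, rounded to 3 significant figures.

1.18 yr

Treat the two boxes together as one reservoir: the mixing fluxes between them are internal recycling, so τ = ΣM / Σ(external losses).
M_total = 1139 + 4299 = 5438.0 Mg Hg.
ΣF_external_out = 2259 + 2338 = 4597.0 Mg Hg/yr.
τ = M_total / ΣF_ext = 5438.0 / 4597.0 = 1.183 yr.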